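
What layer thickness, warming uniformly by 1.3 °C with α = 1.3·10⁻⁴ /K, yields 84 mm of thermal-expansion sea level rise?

500 m

H = Δh/(αΔT) = 0.084 / (1.3×10⁻⁴ × 1.3) ≈ 497.0 m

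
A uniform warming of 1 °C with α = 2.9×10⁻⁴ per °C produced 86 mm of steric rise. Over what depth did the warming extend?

H = Δh/(αΔT) = 0.086 / (2.9×10⁻⁴ × 1) ≈ 296.6 m

about 297 m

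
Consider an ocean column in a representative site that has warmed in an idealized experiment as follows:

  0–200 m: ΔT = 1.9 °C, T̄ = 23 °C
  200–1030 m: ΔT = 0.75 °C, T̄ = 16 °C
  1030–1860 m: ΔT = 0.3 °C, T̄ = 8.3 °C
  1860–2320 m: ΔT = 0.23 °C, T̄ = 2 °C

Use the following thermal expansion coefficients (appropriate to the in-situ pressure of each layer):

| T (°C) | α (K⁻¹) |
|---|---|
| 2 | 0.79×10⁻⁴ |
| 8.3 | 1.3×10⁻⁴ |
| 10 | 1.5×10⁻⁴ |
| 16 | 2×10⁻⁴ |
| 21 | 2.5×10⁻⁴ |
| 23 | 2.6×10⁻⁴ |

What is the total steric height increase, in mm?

about 264 mm

Layer 1 at 23 °C → α = 2.6×10⁻⁴ K⁻¹
Layer 2 at 16 °C → α = 2×10⁻⁴ K⁻¹
Layer 3 at 8.3 °C → α = 1.3×10⁻⁴ K⁻¹
Layer 4 at 2 °C → α = 0.79×10⁻⁴ K⁻¹
0–200 m: 1.9 × 200 × 2.6×10⁻⁴ = 0.09880 m
200–1030 m: 830 × 0.75 × 2×10⁻⁴ = 0.12450 m
1030–1860 m: 830 × 1.3×10⁻⁴ × 0.3 = 0.03237 m
1860–2320 m: 460 × 0.79×10⁻⁴ × 0.23 = 0.0083582 m
Δh = 0.09880 + 0.12450 + 0.03237 + 0.0083582 = 0.2640282 m ≈ 264 mm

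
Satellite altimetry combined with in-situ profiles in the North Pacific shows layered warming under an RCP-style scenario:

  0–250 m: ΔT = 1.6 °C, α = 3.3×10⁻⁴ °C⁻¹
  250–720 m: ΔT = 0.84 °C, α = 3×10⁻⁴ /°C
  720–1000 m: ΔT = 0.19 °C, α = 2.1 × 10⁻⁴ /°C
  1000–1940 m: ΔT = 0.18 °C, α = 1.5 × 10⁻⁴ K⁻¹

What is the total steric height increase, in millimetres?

1.6 × 3.3×10⁻⁴ × 250 = 0.13200 m
3×10⁻⁴ × 0.84 × 470 = 0.11844 m
720–1000 m: 0.19 × 280 × 2.1×10⁻⁴ = 0.011172 m
Layer 4: 940 × 0.18 × 1.5×10⁻⁴ = 0.02538 m
Δh = 0.13200 + 0.11844 + 0.011172 + 0.02538 = 0.286992 m

Δh = 287 mm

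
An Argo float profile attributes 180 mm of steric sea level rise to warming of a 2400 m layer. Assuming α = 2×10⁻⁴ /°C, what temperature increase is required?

ΔT ≈ 0.38 K

ΔT = Δh/(αH) = 0.18 / (2×10⁻⁴ × 2400) = 0.3750 K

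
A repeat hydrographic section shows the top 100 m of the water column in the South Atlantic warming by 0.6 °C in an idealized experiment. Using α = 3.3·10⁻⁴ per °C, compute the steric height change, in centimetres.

Δh = αΔT·H = 3.3×10⁻⁴ × 0.6 × 100 = 0.01980 m

2.0 cm of thermosteric rise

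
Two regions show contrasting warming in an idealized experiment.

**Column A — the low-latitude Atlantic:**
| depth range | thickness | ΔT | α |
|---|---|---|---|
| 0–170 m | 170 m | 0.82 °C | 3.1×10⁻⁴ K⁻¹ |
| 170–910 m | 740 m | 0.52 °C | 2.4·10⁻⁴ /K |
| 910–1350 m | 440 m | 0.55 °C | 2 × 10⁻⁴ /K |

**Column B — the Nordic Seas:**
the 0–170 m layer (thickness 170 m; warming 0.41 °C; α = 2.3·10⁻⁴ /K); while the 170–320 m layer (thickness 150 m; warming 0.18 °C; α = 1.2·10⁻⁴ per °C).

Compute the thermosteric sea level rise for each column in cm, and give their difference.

A Layer 1: 3.1×10⁻⁴ × 170 × 0.82 = 0.043214 m
A 0.52 × 2.4×10⁻⁴ × 740 = 0.092352 m
A Layer 3: 0.55 × 2×10⁻⁴ × 440 = 0.04840 m
A total: 0.183966 m
B 0–170 m: 170 × 0.41 × 2.3×10⁻⁴ = 0.016031 m
B 170–320 m: 0.18 × 150 × 1.2×10⁻⁴ = 0.00324 m
B total: 0.019271 m
Difference: 0.183966 − 0.019271 = 0.164695 m

A: 18 cm; B: 1.9 cm; difference 16 cm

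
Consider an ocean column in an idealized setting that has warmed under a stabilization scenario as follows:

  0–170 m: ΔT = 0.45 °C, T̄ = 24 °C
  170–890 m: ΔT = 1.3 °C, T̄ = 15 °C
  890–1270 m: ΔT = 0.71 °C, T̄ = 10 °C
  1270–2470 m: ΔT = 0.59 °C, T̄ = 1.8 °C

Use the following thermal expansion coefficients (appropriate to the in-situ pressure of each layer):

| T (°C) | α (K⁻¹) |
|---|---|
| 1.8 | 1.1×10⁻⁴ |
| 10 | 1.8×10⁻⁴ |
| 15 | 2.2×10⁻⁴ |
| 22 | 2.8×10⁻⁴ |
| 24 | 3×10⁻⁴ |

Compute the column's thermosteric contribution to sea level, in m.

Δh ≈ 0.36 m

Layer 1 at 24 °C → α = 3×10⁻⁴ K⁻¹
Layer 2 at 15 °C → α = 2.2×10⁻⁴ K⁻¹
Layer 3 at 10 °C → α = 1.8×10⁻⁴ K⁻¹
Layer 4 at 1.8 °C → α = 1.1×10⁻⁴ K⁻¹
3×10⁻⁴ × 170 × 0.45 = 0.02295 m
170–890 m: 2.2×10⁻⁴ × 1.3 × 720 = 0.20592 m
Layer 3: 0.71 × 1.8×10⁻⁴ × 380 = 0.048564 m
1.1×10⁻⁴ × 0.59 × 1200 = 0.07788 m
Δh = 0.02295 + 0.20592 + 0.048564 + 0.07788 = 0.355314 m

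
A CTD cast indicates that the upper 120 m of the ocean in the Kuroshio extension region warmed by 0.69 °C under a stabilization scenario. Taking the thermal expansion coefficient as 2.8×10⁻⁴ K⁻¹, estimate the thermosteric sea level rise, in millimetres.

Δh ≈ 23 mm

Δh = αΔT·H = 2.8×10⁻⁴ × 0.69 × 120 = 0.023184 m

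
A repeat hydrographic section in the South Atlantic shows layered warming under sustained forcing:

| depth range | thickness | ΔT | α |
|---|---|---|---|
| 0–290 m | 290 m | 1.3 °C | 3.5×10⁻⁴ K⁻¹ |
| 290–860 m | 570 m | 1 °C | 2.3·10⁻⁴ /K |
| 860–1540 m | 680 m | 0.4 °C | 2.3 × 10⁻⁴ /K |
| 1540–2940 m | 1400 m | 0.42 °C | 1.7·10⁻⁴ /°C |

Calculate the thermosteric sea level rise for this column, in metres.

Layer 1: 3.5×10⁻⁴ × 1.3 × 290 = 0.13195 m
570 × 2.3×10⁻⁴ × 1 = 0.13110 m
Layer 3: 0.4 × 2.3×10⁻⁴ × 680 = 0.06256 m
Layer 4: 1400 × 1.7×10⁻⁴ × 0.42 = 0.09996 m
Δh = 0.13195 + 0.13110 + 0.06256 + 0.09996 = 0.42557 m

0.426 m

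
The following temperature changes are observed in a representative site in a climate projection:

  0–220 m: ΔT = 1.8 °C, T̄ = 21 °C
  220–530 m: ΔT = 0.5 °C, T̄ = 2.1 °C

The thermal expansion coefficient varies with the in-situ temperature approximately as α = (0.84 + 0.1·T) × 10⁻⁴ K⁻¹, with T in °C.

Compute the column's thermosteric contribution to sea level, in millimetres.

about 133 mm

Layer 1: α = (0.84 + 0.1×21)×10⁻⁴ = 2.94×10⁻⁴ K⁻¹
Layer 2: α = (0.84 + 0.1×2.1)×10⁻⁴ = 1.05×10⁻⁴ K⁻¹
0–220 m: 220 × 2.94×10⁻⁴ × 1.8 = 0.116424 m
Layer 2: 310 × 1.05×10⁻⁴ × 0.5 = 0.016275 m
Δh = 0.116424 + 0.016275 = 0.132699 m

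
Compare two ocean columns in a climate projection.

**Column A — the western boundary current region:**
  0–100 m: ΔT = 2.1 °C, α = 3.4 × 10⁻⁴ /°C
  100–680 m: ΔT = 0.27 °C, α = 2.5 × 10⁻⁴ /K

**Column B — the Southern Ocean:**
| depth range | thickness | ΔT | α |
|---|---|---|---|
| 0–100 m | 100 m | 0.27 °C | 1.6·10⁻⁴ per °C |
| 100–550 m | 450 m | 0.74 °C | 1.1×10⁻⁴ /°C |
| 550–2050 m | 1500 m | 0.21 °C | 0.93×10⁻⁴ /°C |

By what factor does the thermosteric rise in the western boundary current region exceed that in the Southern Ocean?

a factor of 1.57

A 0–100 m: 100 × 2.1 × 3.4×10⁻⁴ = 0.07140 m
A 580 × 2.5×10⁻⁴ × 0.27 = 0.03915 m
A total: 0.11055 m
B 100 × 1.6×10⁻⁴ × 0.27 = 0.00432 m
B 450 × 1.1×10⁻⁴ × 0.74 = 0.03663 m
B Layer 3: 0.93×10⁻⁴ × 0.21 × 1500 = 0.029295 m
B total: 0.070245 m
Ratio: 0.11055 / 0.070245 ≈ 1.574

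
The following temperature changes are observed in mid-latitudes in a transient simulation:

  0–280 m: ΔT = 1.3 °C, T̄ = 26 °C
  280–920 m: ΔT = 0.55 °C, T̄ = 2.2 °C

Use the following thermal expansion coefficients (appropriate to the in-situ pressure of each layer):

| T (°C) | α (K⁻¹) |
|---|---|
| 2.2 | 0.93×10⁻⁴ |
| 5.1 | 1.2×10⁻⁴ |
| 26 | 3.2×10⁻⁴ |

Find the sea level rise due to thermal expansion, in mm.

Layer 1 at 26 °C → α = 3.2×10⁻⁴ K⁻¹
Layer 2 at 2.2 °C → α = 0.93×10⁻⁴ K⁻¹
0–280 m: 3.2×10⁻⁴ × 280 × 1.3 = 0.11648 m
Layer 2: 0.93×10⁻⁴ × 640 × 0.55 = 0.032736 m
Δh = 0.11648 + 0.032736 = 0.149216 m

about 149 mm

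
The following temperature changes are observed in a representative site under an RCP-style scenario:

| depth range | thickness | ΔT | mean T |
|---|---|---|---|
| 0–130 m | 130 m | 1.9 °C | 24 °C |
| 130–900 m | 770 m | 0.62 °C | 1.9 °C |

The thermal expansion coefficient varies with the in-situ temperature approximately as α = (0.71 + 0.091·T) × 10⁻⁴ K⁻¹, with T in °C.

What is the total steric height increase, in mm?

Δh ≈ 114 mm

Layer 1: α = (0.71 + 0.091×24)×10⁻⁴ = 2.894×10⁻⁴ K⁻¹
Layer 2: α = (0.71 + 0.091×1.9)×10⁻⁴ = 0.8829×10⁻⁴ K⁻¹
130 × 2.894×10⁻⁴ × 1.9 = 0.0714818 m
Layer 2: 0.8829×10⁻⁴ × 770 × 0.62 = 0.042149646 m
Δh = 0.0714818 + 0.042149646 = 0.113631446 m ≈ 114 mm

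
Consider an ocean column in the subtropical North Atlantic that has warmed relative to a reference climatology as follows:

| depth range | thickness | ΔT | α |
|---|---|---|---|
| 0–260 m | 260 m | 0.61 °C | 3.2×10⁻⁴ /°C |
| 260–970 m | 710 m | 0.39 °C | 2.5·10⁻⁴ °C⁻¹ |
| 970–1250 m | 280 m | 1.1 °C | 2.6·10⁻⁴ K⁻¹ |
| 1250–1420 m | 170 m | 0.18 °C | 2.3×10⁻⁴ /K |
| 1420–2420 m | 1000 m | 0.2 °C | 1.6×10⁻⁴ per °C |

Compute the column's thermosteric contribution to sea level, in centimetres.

23.9 cm of thermosteric rise

0–260 m: 3.2×10⁻⁴ × 0.61 × 260 = 0.050752 m
260–970 m: 2.5×10⁻⁴ × 0.39 × 710 = 0.069225 m
Layer 3: 1.1 × 2.6×10⁻⁴ × 280 = 0.08008 m
170 × 0.18 × 2.3×10⁻⁴ = 0.007038 m
1.6×10⁻⁴ × 1000 × 0.2 = 0.03200 m
Δh = 0.050752 + 0.069225 + 0.08008 + 0.007038 + 0.03200 = 0.239095 m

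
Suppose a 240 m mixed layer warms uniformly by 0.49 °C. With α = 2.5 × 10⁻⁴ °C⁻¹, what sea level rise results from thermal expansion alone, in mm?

Δh = αΔT·H = 2.5×10⁻⁴ × 0.49 × 240 = 0.02940 m

Δh ≈ 29.4 mm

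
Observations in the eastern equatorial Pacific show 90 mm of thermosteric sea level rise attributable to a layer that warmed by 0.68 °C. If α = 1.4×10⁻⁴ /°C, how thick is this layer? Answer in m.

H = Δh/(αΔT) = 0.09 / (1.4×10⁻⁴ × 0.68) ≈ 945.4 m

about 950 m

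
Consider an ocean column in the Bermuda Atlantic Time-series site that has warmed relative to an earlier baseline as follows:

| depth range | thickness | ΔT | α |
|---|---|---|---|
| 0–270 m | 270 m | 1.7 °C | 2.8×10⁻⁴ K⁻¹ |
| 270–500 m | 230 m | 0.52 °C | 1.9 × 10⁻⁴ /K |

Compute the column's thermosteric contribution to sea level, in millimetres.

150 mm of thermosteric rise

Layer 1: 270 × 1.7 × 2.8×10⁻⁴ = 0.12852 m
270–500 m: 1.9×10⁻⁴ × 0.52 × 230 = 0.022724 m
Δh = 0.12852 + 0.022724 = 0.151244 m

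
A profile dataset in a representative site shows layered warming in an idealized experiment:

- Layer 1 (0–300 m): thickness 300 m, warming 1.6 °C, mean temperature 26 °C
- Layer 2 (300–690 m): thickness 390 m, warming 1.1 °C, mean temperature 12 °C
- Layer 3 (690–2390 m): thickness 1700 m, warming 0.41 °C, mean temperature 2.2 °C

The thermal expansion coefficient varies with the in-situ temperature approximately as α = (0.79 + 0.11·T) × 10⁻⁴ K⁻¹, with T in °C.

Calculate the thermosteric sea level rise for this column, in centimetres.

Δh ≈ 33.8 cm

Layer 1: α = (0.79 + 0.11×26)×10⁻⁴ = 3.65×10⁻⁴ K⁻¹
Layer 2: α = (0.79 + 0.11×12)×10⁻⁴ = 2.11×10⁻⁴ K⁻¹
Layer 3: α = (0.79 + 0.11×2.2)×10⁻⁴ = 1.032×10⁻⁴ K⁻¹
3.65×10⁻⁴ × 300 × 1.6 = 0.17520 m
390 × 1.1 × 2.11×10⁻⁴ = 0.090519 m
Layer 3: 1.032×10⁻⁴ × 0.41 × 1700 = 0.0719304 m
Δh = 0.17520 + 0.090519 + 0.0719304 = 0.3376494 m ≈ 33.8 cm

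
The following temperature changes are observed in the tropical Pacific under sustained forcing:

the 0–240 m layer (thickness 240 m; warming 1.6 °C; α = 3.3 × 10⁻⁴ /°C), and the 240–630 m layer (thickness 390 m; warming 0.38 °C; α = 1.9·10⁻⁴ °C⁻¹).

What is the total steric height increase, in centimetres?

240 × 3.3×10⁻⁴ × 1.6 = 0.12672 m
0.38 × 1.9×10⁻⁴ × 390 = 0.028158 m
Δh = 0.12672 + 0.028158 = 0.154878 m

about 15.5 cm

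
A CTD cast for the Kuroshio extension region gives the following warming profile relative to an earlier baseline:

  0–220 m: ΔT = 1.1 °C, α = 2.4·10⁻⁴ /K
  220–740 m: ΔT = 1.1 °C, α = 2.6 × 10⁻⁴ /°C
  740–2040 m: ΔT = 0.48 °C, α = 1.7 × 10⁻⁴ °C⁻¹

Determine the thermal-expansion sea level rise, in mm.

Δh ≈ 310 mm

2.4×10⁻⁴ × 220 × 1.1 = 0.05808 m
Layer 2: 520 × 2.6×10⁻⁴ × 1.1 = 0.14872 m
0.48 × 1.7×10⁻⁴ × 1300 = 0.10608 m
Δh = 0.05808 + 0.14872 + 0.10608 = 0.31288 m ≈ 310 mm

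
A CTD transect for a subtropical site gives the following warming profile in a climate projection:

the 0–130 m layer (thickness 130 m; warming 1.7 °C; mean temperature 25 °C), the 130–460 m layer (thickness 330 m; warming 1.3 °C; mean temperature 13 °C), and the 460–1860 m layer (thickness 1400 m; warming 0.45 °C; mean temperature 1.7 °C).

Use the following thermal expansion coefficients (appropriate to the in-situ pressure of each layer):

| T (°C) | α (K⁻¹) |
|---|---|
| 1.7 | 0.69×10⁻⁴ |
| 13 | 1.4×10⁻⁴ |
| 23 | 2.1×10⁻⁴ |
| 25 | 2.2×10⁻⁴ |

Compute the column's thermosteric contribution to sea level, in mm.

150 mm

Layer 1 at 25 °C → α = 2.2×10⁻⁴ K⁻¹
Layer 2 at 13 °C → α = 1.4×10⁻⁴ K⁻¹
Layer 3 at 1.7 °C → α = 0.69×10⁻⁴ K⁻¹
2.2×10⁻⁴ × 130 × 1.7 = 0.04862 m
1.4×10⁻⁴ × 330 × 1.3 = 0.06006 m
0.45 × 0.69×10⁻⁴ × 1400 = 0.04347 m
Δh = 0.04862 + 0.06006 + 0.04347 = 0.15215 m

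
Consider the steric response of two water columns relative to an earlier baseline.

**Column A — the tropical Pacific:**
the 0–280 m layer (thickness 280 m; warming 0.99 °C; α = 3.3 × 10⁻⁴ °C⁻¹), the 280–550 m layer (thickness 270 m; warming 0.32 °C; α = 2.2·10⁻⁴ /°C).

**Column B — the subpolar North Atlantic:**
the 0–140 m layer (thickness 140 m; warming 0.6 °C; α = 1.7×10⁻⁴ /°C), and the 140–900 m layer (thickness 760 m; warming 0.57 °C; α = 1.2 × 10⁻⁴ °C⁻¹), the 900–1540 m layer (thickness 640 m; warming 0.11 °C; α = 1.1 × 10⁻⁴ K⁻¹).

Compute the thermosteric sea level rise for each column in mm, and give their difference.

A: 110 mm; B: 74.0 mm; difference 36.5 mm

A 280 × 3.3×10⁻⁴ × 0.99 = 0.091476 m
A Layer 2: 0.32 × 2.2×10⁻⁴ × 270 = 0.019008 m
A total: 0.110484 m
B Layer 1: 0.6 × 1.7×10⁻⁴ × 140 = 0.01428 m
B 0.57 × 1.2×10⁻⁴ × 760 = 0.051984 m
B Layer 3: 640 × 0.11 × 1.1×10⁻⁴ = 0.007744 m
B total: 0.074008 m
Difference: 0.110484 − 0.074008 = 0.036476 m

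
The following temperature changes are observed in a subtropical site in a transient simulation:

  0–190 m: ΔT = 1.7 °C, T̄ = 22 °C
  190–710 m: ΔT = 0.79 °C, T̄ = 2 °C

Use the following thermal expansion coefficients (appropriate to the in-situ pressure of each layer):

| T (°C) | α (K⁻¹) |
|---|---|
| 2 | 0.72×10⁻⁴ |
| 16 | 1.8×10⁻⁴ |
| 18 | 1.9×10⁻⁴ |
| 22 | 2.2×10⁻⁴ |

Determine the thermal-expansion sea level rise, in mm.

Δh ≈ 101 mm

Layer 1 at 22 °C → α = 2.2×10⁻⁴ K⁻¹
Layer 2 at 2 °C → α = 0.72×10⁻⁴ K⁻¹
0–190 m: 190 × 1.7 × 2.2×10⁻⁴ = 0.07106 m
0.72×10⁻⁴ × 520 × 0.79 = 0.0295776 m
Δh = 0.07106 + 0.0295776 = 0.1006376 m ≈ 101 mm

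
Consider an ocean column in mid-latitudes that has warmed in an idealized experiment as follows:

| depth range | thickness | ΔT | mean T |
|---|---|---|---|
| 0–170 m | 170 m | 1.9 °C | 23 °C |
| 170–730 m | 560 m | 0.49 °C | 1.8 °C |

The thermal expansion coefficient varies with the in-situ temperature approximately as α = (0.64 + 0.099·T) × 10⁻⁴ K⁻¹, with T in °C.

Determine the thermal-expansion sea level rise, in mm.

Layer 1: α = (0.64 + 0.099×23)×10⁻⁴ = 2.917×10⁻⁴ K⁻¹
Layer 2: α = (0.64 + 0.099×1.8)×10⁻⁴ = 0.8182×10⁻⁴ K⁻¹
2.917×10⁻⁴ × 170 × 1.9 = 0.0942191 m
170–730 m: 0.8182×10⁻⁴ × 0.49 × 560 = 0.022451408 m
Δh = 0.0942191 + 0.022451408 = 0.116670508 m ≈ 117 mm

Δh = 117 mm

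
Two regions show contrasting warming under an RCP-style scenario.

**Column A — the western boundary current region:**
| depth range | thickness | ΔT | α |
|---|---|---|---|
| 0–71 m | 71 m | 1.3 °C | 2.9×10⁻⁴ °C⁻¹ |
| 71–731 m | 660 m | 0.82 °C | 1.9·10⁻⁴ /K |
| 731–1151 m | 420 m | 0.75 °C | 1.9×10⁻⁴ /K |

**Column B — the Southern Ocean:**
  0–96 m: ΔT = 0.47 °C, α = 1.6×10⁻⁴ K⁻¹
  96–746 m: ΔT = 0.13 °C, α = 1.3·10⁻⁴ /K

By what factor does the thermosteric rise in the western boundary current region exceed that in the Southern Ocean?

a factor of 10.4

A 71 × 1.3 × 2.9×10⁻⁴ = 0.026767 m
A 71–731 m: 1.9×10⁻⁴ × 660 × 0.82 = 0.102828 m
A Layer 3: 0.75 × 420 × 1.9×10⁻⁴ = 0.05985 m
A total: 0.189445 m
B Layer 1: 0.47 × 96 × 1.6×10⁻⁴ = 0.0072192 m
B 96–746 m: 650 × 1.3×10⁻⁴ × 0.13 = 0.010985 m
B total: 0.0182042 m
Ratio: 0.189445 / 0.0182042 ≈ 10.41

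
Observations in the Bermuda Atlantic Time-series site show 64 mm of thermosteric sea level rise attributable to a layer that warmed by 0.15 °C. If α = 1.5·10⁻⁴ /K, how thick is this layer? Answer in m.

H = Δh/(αΔT) = 0.064 / (1.5×10⁻⁴ × 0.15) ≈ 2844 m

H ≈ 2840 m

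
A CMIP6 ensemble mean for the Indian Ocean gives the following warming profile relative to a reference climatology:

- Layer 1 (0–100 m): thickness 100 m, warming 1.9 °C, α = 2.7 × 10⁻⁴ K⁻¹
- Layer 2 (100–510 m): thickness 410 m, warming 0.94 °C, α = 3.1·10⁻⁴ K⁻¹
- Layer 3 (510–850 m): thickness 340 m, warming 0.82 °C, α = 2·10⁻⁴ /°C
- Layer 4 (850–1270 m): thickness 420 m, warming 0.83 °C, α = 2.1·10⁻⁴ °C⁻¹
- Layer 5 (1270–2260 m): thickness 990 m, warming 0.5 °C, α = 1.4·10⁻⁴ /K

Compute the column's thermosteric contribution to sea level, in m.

0–100 m: 2.7×10⁻⁴ × 100 × 1.9 = 0.05130 m
Layer 2: 0.94 × 410 × 3.1×10⁻⁴ = 0.119474 m
Layer 3: 2×10⁻⁴ × 340 × 0.82 = 0.05576 m
2.1×10⁻⁴ × 0.83 × 420 = 0.073206 m
1270–2260 m: 0.5 × 1.4×10⁻⁴ × 990 = 0.06930 m
Δh = 0.05130 + 0.119474 + 0.05576 + 0.073206 + 0.06930 = 0.36904 m

Δh = 0.369 m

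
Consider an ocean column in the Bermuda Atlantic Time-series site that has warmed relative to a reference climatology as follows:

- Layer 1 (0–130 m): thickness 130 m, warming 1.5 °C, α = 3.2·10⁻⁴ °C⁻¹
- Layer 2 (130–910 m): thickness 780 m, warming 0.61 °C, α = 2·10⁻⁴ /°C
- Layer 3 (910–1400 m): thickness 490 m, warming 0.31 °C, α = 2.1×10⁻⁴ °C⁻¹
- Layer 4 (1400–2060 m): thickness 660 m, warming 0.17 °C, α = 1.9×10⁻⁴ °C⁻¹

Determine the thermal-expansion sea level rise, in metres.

0.21 m of thermosteric rise

0–130 m: 130 × 1.5 × 3.2×10⁻⁴ = 0.06240 m
Layer 2: 0.61 × 780 × 2×10⁻⁴ = 0.09516 m
910–1400 m: 490 × 2.1×10⁻⁴ × 0.31 = 0.031899 m
Layer 4: 1.9×10⁻⁴ × 660 × 0.17 = 0.021318 m
Δh = 0.06240 + 0.09516 + 0.031899 + 0.021318 = 0.210777 m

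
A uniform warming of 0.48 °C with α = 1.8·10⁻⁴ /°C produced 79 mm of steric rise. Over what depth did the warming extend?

H = Δh/(αΔT) = 0.079 / (1.8×10⁻⁴ × 0.48) ≈ 914.4 m

H ≈ 914 m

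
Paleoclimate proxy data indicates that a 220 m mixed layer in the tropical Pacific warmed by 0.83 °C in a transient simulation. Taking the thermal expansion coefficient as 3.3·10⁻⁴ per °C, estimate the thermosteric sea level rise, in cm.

Δh = αΔT·H = 3.3×10⁻⁴ × 0.83 × 220 = 0.060258 m

6.0 cm of thermosteric rise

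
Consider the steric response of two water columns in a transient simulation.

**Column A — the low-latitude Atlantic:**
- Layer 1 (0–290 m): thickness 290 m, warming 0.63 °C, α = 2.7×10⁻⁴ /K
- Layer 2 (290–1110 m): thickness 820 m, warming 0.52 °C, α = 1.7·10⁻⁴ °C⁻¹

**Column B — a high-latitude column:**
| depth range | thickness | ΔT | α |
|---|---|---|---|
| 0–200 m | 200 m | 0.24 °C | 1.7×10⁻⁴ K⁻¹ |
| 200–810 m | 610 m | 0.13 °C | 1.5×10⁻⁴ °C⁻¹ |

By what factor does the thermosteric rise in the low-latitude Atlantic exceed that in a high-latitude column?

6.07

A 290 × 2.7×10⁻⁴ × 0.63 = 0.049329 m
A 290–1110 m: 820 × 0.52 × 1.7×10⁻⁴ = 0.072488 m
A total: 0.121817 m
B 0–200 m: 0.24 × 1.7×10⁻⁴ × 200 = 0.00816 m
B 200–810 m: 610 × 1.5×10⁻⁴ × 0.13 = 0.011895 m
B total: 0.020055 m
Ratio: 0.121817 / 0.020055 ≈ 6.074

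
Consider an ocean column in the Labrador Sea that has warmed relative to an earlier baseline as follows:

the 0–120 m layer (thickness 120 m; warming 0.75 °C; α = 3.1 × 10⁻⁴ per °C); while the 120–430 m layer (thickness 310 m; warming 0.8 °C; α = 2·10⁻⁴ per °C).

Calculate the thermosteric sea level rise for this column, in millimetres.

78 mm of thermosteric rise

Layer 1: 120 × 0.75 × 3.1×10⁻⁴ = 0.02790 m
120–430 m: 0.8 × 310 × 2×10⁻⁴ = 0.04960 m
Δh = 0.02790 + 0.04960 = 0.07750 m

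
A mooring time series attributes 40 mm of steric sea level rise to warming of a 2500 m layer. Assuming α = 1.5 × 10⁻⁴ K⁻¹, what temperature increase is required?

ΔT = Δh/(αH) = 0.04 / (1.5×10⁻⁴ × 2500) ≈ 0.1067 °C

0.107 °C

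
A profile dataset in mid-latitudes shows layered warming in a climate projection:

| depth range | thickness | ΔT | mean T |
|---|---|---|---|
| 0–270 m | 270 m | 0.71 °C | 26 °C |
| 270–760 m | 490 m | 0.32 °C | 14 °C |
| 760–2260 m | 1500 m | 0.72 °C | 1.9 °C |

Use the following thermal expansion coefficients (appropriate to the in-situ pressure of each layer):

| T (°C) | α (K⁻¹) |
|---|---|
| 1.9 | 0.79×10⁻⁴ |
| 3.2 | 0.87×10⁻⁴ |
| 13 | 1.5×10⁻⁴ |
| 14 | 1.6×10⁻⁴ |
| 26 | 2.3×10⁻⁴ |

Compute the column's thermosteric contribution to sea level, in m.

Layer 1 at 26 °C → α = 2.3×10⁻⁴ K⁻¹
Layer 2 at 14 °C → α = 1.6×10⁻⁴ K⁻¹
Layer 3 at 1.9 °C → α = 0.79×10⁻⁴ K⁻¹
0–270 m: 2.3×10⁻⁴ × 0.71 × 270 = 0.044091 m
Layer 2: 1.6×10⁻⁴ × 0.32 × 490 = 0.025088 m
Layer 3: 0.72 × 0.79×10⁻⁴ × 1500 = 0.08532 m
Δh = 0.044091 + 0.025088 + 0.08532 = 0.154499 m

0.154 m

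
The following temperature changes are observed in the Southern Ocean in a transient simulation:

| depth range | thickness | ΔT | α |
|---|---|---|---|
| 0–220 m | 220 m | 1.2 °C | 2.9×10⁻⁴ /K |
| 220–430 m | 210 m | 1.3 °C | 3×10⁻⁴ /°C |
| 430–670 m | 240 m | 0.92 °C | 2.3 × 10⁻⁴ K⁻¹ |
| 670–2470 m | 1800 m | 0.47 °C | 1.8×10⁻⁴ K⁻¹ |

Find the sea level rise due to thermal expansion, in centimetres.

Layer 1: 220 × 2.9×10⁻⁴ × 1.2 = 0.07656 m
3×10⁻⁴ × 1.3 × 210 = 0.08190 m
Layer 3: 240 × 0.92 × 2.3×10⁻⁴ = 0.050784 m
670–2470 m: 1.8×10⁻⁴ × 1800 × 0.47 = 0.15228 m
Δh = 0.07656 + 0.08190 + 0.050784 + 0.15228 = 0.361524 m

Δh ≈ 36.2 cm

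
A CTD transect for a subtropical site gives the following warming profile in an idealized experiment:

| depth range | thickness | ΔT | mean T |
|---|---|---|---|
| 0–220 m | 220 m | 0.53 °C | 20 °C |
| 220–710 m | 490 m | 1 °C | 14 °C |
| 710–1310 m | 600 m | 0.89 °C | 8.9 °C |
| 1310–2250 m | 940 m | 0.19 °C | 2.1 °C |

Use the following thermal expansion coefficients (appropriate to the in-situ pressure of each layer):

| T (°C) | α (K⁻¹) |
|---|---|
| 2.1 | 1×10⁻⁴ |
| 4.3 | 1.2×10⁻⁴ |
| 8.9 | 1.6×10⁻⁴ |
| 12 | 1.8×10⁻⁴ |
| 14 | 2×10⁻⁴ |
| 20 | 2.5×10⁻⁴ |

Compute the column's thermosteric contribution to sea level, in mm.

Δh ≈ 230 mm

Layer 1 at 20 °C → α = 2.5×10⁻⁴ K⁻¹
Layer 2 at 14 °C → α = 2×10⁻⁴ K⁻¹
Layer 3 at 8.9 °C → α = 1.6×10⁻⁴ K⁻¹
Layer 4 at 2.1 °C → α = 1×10⁻⁴ K⁻¹
2.5×10⁻⁴ × 220 × 0.53 = 0.02915 m
2×10⁻⁴ × 1 × 490 = 0.09800 m
Layer 3: 600 × 1.6×10⁻⁴ × 0.89 = 0.08544 m
1310–2250 m: 0.19 × 940 × 1×10⁻⁴ = 0.01786 m
Δh = 0.02915 + 0.09800 + 0.08544 + 0.01786 = 0.23045 m ≈ 230 mm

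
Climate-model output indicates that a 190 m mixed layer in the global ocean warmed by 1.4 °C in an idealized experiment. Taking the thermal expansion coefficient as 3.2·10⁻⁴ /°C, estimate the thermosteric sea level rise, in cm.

Δh = αΔT·H = 3.2×10⁻⁴ × 1.4 × 190 = 0.08512 m

about 8.51 cm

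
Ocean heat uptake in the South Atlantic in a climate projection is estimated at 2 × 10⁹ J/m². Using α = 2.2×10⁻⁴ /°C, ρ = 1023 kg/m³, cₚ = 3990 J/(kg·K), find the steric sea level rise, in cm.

Δh = 10.8 cm

Δh = αQ/(ρcₚ) = 2.2×10⁻⁴ × 2×10⁹ / (1023 × 3990) ≈ 0.10780 m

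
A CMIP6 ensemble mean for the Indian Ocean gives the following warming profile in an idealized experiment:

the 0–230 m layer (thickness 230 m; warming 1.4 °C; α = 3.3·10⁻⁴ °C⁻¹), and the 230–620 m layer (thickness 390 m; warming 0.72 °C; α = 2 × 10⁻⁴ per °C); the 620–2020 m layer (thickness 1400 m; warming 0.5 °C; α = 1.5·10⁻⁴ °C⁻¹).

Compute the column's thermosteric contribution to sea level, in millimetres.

1.4 × 230 × 3.3×10⁻⁴ = 0.10626 m
0.72 × 2×10⁻⁴ × 390 = 0.05616 m
1.5×10⁻⁴ × 0.5 × 1400 = 0.10500 m
Δh = 0.10626 + 0.05616 + 0.10500 = 0.26742 m ≈ 270 mm

270 mm of thermosteric rise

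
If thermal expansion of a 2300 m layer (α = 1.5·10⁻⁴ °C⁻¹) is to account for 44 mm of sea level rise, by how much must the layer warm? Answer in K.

about 0.13 K

ΔT = Δh/(αH) = 0.044 / (1.5×10⁻⁴ × 2300) ≈ 0.1275 K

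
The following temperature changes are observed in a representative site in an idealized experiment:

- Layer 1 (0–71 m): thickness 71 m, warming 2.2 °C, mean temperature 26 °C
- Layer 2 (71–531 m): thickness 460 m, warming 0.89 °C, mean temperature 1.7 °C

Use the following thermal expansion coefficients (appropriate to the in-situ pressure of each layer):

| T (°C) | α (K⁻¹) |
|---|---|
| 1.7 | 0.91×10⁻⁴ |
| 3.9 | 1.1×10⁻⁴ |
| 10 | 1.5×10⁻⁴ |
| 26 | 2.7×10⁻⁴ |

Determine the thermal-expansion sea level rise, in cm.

7.94 cm

Layer 1 at 26 °C → α = 2.7×10⁻⁴ K⁻¹
Layer 2 at 1.7 °C → α = 0.91×10⁻⁴ K⁻¹
0–71 m: 71 × 2.2 × 2.7×10⁻⁴ = 0.042174 m
71–531 m: 0.91×10⁻⁴ × 0.89 × 460 = 0.0372554 m
Δh = 0.042174 + 0.0372554 = 0.0794294 m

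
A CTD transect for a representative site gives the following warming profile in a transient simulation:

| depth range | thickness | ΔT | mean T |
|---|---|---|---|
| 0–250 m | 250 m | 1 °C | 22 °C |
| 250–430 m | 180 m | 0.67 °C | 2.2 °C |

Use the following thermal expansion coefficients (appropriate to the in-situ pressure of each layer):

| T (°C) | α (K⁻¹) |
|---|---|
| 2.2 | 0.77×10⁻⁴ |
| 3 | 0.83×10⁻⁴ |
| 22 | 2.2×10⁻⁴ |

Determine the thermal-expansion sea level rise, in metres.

0.0643 m

Layer 1 at 22 °C → α = 2.2×10⁻⁴ K⁻¹
Layer 2 at 2.2 °C → α = 0.77×10⁻⁴ K⁻¹
1 × 2.2×10⁻⁴ × 250 = 0.05500 m
250–430 m: 180 × 0.77×10⁻⁴ × 0.67 = 0.0092862 m
Δh = 0.05500 + 0.0092862 = 0.0642862 m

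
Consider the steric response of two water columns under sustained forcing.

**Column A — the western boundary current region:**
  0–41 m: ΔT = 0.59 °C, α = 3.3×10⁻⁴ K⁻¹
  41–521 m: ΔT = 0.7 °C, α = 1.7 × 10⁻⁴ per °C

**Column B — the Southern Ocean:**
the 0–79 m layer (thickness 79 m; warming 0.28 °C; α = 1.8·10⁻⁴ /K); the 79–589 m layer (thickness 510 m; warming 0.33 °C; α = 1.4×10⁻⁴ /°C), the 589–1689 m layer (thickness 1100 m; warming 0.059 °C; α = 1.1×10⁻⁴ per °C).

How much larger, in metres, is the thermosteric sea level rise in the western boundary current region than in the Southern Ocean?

A 0–41 m: 3.3×10⁻⁴ × 41 × 0.59 = 0.0079827 m
A 41–521 m: 0.7 × 1.7×10⁻⁴ × 480 = 0.05712 m
A total: 0.0651027 m
B 0.28 × 1.8×10⁻⁴ × 79 = 0.0039816 m
B 79–589 m: 1.4×10⁻⁴ × 0.33 × 510 = 0.023562 m
B 589–1689 m: 1.1×10⁻⁴ × 0.059 × 1100 = 0.007139 m
B total: 0.0346826 m
Difference: 0.0651027 − 0.0346826 = 0.0304201 m

0.0304 m larger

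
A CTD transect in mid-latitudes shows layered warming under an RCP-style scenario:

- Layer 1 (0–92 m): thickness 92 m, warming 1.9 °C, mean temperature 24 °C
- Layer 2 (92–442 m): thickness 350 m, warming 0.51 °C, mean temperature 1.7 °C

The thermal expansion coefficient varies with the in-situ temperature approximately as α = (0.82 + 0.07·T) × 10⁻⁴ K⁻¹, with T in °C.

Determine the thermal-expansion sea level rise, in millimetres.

Δh ≈ 60 mm

Layer 1: α = (0.82 + 0.07×24)×10⁻⁴ = 2.5×10⁻⁴ K⁻¹
Layer 2: α = (0.82 + 0.07×1.7)×10⁻⁴ = 0.939×10⁻⁴ K⁻¹
Layer 1: 92 × 1.9 × 2.5×10⁻⁴ = 0.04370 m
92–442 m: 0.51 × 350 × 0.939×10⁻⁴ = 0.01676115 m
Δh = 0.04370 + 0.01676115 = 0.06046115 m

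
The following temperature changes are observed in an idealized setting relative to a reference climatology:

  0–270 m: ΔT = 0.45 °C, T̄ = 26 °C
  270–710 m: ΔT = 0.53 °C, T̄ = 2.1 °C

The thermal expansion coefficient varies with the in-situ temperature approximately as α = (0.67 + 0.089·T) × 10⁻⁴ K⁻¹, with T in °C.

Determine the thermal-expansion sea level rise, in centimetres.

Δh = 5.6 cm

Layer 1: α = (0.67 + 0.089×26)×10⁻⁴ = 2.984×10⁻⁴ K⁻¹
Layer 2: α = (0.67 + 0.089×2.1)×10⁻⁴ = 0.8569×10⁻⁴ K⁻¹
270 × 0.45 × 2.984×10⁻⁴ = 0.0362556 m
Layer 2: 0.8569×10⁻⁴ × 0.53 × 440 = 0.019982908 m
Δh = 0.0362556 + 0.019982908 = 0.056238508 m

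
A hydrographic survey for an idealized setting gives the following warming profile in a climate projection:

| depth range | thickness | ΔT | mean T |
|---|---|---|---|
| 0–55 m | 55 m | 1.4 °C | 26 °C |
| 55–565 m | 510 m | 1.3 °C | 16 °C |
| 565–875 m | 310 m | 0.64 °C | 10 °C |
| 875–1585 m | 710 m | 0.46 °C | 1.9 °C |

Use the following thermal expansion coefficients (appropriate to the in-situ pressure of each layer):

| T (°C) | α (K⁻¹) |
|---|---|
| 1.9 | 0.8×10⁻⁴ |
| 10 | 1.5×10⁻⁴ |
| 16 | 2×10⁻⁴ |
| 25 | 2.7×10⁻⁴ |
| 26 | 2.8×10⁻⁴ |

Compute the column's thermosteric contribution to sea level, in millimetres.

Layer 1 at 26 °C → α = 2.8×10⁻⁴ K⁻¹
Layer 2 at 16 °C → α = 2×10⁻⁴ K⁻¹
Layer 3 at 10 °C → α = 1.5×10⁻⁴ K⁻¹
Layer 4 at 1.9 °C → α = 0.8×10⁻⁴ K⁻¹
Layer 1: 1.4 × 2.8×10⁻⁴ × 55 = 0.02156 m
1.3 × 510 × 2×10⁻⁴ = 0.13260 m
565–875 m: 0.64 × 1.5×10⁻⁴ × 310 = 0.02976 m
Layer 4: 0.8×10⁻⁴ × 0.46 × 710 = 0.026128 m
Δh = 0.02156 + 0.13260 + 0.02976 + 0.026128 = 0.210048 m ≈ 210 mm

Δh ≈ 210 mm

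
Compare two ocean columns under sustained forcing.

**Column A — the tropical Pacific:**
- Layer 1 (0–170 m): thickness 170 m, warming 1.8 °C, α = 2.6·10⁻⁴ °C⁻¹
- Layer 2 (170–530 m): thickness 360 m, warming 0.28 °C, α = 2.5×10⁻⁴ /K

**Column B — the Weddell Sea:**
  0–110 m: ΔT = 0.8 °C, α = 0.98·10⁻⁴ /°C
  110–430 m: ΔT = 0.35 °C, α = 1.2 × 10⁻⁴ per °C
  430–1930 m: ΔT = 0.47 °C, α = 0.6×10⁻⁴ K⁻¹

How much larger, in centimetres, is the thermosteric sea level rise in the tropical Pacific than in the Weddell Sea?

A 0–170 m: 170 × 1.8 × 2.6×10⁻⁴ = 0.07956 m
A Layer 2: 360 × 2.5×10⁻⁴ × 0.28 = 0.02520 m
A total: 0.10476 m
B Layer 1: 110 × 0.98×10⁻⁴ × 0.8 = 0.008624 m
B 110–430 m: 1.2×10⁻⁴ × 0.35 × 320 = 0.01344 m
B 1500 × 0.47 × 0.6×10⁻⁴ = 0.04230 m
B total: 0.064364 m
Difference: 0.10476 − 0.064364 = 0.040396 m

4.04 cm larger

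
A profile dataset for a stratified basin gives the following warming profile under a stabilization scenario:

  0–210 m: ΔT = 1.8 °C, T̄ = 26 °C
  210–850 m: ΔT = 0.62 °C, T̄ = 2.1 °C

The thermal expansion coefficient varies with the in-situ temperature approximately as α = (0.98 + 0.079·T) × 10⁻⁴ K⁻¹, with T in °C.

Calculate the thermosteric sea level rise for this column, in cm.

Δh ≈ 16 cm

Layer 1: α = (0.98 + 0.079×26)×10⁻⁴ = 3.034×10⁻⁴ K⁻¹
Layer 2: α = (0.98 + 0.079×2.1)×10⁻⁴ = 1.1459×10⁻⁴ K⁻¹
0–210 m: 210 × 1.8 × 3.034×10⁻⁴ = 0.1146852 m
Layer 2: 640 × 0.62 × 1.1459×10⁻⁴ = 0.045469312 m
Δh = 0.1146852 + 0.045469312 = 0.160154512 m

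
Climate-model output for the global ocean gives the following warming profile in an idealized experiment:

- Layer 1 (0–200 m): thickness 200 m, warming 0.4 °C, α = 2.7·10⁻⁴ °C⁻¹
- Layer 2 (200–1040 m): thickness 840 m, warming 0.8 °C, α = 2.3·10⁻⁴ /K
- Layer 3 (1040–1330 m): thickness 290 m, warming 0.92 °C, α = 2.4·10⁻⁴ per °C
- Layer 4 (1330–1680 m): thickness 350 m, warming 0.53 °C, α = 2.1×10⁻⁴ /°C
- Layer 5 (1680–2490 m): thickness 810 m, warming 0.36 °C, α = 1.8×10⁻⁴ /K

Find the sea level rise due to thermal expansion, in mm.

332 mm

0–200 m: 0.4 × 2.7×10⁻⁴ × 200 = 0.02160 m
0.8 × 840 × 2.3×10⁻⁴ = 0.15456 m
2.4×10⁻⁴ × 0.92 × 290 = 0.064032 m
1330–1680 m: 0.53 × 350 × 2.1×10⁻⁴ = 0.038955 m
Layer 5: 0.36 × 1.8×10⁻⁴ × 810 = 0.052488 m
Δh = 0.02160 + 0.15456 + 0.064032 + 0.038955 + 0.052488 = 0.331635 m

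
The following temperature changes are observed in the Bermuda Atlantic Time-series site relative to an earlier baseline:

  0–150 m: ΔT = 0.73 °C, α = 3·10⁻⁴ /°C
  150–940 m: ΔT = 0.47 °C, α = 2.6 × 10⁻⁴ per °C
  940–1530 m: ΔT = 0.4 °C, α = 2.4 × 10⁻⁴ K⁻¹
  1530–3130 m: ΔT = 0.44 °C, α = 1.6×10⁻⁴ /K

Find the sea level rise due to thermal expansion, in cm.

Δh ≈ 29.9 cm

150 × 0.73 × 3×10⁻⁴ = 0.03285 m
2.6×10⁻⁴ × 790 × 0.47 = 0.096538 m
2.4×10⁻⁴ × 590 × 0.4 = 0.05664 m
1530–3130 m: 0.44 × 1.6×10⁻⁴ × 1600 = 0.11264 m
Δh = 0.03285 + 0.096538 + 0.05664 + 0.11264 = 0.298668 m ≈ 29.9 cm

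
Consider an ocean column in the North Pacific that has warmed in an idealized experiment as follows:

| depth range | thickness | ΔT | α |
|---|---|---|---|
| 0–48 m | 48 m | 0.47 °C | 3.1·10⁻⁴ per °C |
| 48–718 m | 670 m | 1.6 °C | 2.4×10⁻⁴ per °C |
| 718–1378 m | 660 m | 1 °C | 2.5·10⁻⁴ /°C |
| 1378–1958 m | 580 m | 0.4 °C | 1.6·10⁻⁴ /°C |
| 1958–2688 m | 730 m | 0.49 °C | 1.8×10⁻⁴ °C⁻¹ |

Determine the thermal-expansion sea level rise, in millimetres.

Layer 1: 3.1×10⁻⁴ × 48 × 0.47 = 0.0069936 m
Layer 2: 670 × 2.4×10⁻⁴ × 1.6 = 0.25728 m
Layer 3: 660 × 2.5×10⁻⁴ × 1 = 0.16500 m
1378–1958 m: 1.6×10⁻⁴ × 0.4 × 580 = 0.03712 m
1958–2688 m: 1.8×10⁻⁴ × 0.49 × 730 = 0.064386 m
Δh = 0.0069936 + 0.25728 + 0.16500 + 0.03712 + 0.064386 = 0.5307796 m

530 mm of thermosteric rise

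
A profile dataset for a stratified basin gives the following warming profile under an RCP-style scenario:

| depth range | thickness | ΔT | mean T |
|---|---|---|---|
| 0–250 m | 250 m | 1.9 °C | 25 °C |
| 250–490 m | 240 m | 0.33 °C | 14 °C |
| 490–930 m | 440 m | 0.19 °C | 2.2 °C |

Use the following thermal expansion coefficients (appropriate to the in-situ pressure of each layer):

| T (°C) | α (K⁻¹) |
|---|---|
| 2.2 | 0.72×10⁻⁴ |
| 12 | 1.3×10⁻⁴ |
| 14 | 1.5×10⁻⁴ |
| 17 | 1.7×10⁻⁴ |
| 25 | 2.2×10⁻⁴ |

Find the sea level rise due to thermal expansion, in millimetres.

about 122 mm

Layer 1 at 25 °C → α = 2.2×10⁻⁴ K⁻¹
Layer 2 at 14 °C → α = 1.5×10⁻⁴ K⁻¹
Layer 3 at 2.2 °C → α = 0.72×10⁻⁴ K⁻¹
0–250 m: 250 × 1.9 × 2.2×10⁻⁴ = 0.10450 m
Layer 2: 1.5×10⁻⁴ × 240 × 0.33 = 0.01188 m
490–930 m: 440 × 0.19 × 0.72×10⁻⁴ = 0.0060192 m
Δh = 0.10450 + 0.01188 + 0.0060192 = 0.1223992 m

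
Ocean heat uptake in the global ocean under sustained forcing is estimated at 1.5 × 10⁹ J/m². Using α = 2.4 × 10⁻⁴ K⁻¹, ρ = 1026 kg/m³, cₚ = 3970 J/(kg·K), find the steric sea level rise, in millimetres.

Δh = αQ/(ρcₚ) = 2.4×10⁻⁴ × 1.5×10⁹ / (1026 × 3970) ≈ 0.088382 m

Δh ≈ 88 mm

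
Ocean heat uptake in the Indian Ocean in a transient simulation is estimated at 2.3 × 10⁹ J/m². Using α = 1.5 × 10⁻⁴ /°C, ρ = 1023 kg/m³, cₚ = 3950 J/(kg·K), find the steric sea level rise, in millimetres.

Δh = αQ/(ρcₚ) = 1.5×10⁻⁴ × 2.3×10⁹ / (1023 × 3950) ≈ 0.085378 m

about 85.4 mm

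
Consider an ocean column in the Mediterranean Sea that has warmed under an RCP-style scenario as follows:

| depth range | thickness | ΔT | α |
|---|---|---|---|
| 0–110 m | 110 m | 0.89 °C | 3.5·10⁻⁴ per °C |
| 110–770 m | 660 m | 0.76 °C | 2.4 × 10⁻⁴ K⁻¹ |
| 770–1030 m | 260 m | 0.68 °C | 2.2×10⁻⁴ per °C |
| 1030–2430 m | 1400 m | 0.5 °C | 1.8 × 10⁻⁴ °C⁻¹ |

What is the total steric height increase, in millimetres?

320 mm of thermosteric rise

0–110 m: 110 × 3.5×10⁻⁴ × 0.89 = 0.034265 m
110–770 m: 0.76 × 660 × 2.4×10⁻⁴ = 0.120384 m
Layer 3: 260 × 0.68 × 2.2×10⁻⁴ = 0.038896 m
Layer 4: 1400 × 0.5 × 1.8×10⁻⁴ = 0.12600 m
Δh = 0.034265 + 0.120384 + 0.038896 + 0.12600 = 0.319545 m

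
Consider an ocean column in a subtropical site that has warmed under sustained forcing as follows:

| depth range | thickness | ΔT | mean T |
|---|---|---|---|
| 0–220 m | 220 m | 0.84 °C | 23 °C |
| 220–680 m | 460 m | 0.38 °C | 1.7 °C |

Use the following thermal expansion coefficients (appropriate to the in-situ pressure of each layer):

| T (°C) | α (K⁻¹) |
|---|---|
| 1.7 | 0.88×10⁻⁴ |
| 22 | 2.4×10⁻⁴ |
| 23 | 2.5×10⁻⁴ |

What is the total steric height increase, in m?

Layer 1 at 23 °C → α = 2.5×10⁻⁴ K⁻¹
Layer 2 at 1.7 °C → α = 0.88×10⁻⁴ K⁻¹
0–220 m: 0.84 × 2.5×10⁻⁴ × 220 = 0.04620 m
Layer 2: 0.38 × 0.88×10⁻⁴ × 460 = 0.0153824 m
Δh = 0.04620 + 0.0153824 = 0.0615824 m

Δh = 0.062 m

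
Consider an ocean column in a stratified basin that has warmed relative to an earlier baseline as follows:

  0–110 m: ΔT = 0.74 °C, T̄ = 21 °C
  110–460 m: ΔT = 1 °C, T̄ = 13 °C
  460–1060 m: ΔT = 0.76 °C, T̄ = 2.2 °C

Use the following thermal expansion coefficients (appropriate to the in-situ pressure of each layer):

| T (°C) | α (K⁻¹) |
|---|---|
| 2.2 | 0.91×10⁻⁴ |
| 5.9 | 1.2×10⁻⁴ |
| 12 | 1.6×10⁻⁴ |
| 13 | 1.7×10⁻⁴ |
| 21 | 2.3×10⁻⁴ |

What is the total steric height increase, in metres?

0.12 m

Layer 1 at 21 °C → α = 2.3×10⁻⁴ K⁻¹
Layer 2 at 13 °C → α = 1.7×10⁻⁴ K⁻¹
Layer 3 at 2.2 °C → α = 0.91×10⁻⁴ K⁻¹
0–110 m: 0.74 × 2.3×10⁻⁴ × 110 = 0.018722 m
350 × 1 × 1.7×10⁻⁴ = 0.05950 m
460–1060 m: 0.91×10⁻⁴ × 600 × 0.76 = 0.041496 m
Δh = 0.018722 + 0.05950 + 0.041496 = 0.119718 m ≈ 0.12 m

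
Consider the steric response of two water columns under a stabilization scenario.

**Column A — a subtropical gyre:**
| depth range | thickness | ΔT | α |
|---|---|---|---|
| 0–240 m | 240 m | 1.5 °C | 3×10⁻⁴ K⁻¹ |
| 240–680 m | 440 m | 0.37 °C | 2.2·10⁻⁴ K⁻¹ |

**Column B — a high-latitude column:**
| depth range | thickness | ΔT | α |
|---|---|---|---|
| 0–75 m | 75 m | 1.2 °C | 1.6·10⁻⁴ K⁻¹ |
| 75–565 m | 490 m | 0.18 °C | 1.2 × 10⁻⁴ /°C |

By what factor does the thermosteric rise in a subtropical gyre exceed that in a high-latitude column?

≈ 5.76×

A 0–240 m: 3×10⁻⁴ × 1.5 × 240 = 0.10800 m
A 0.37 × 440 × 2.2×10⁻⁴ = 0.035816 m
A total: 0.143816 m
B 1.6×10⁻⁴ × 75 × 1.2 = 0.01440 m
B 0.18 × 490 × 1.2×10⁻⁴ = 0.010584 m
B total: 0.024984 m
Ratio: 0.143816 / 0.024984 ≈ 5.756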